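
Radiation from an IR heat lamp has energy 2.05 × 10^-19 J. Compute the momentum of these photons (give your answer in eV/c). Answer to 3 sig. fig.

1.28 eV/c

Use c = 2.99792458 × 10^8 m/s, 1 eV = 1.602176634 × 10^-19 J.
For a photon p = E/c, so p = 6.838 × 10^-28 kg·m/s.
Converting to eV/c: p = 1.280 eV/c ≈ 1.28 eV/c.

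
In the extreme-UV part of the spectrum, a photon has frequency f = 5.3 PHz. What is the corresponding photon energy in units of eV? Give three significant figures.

21.9 eV

Take h = 6.62607015 × 10^-34 J·s, 1 eV = 1.602176634 × 10^-19 J.
In SI units: f = 5.3 PHz = 5.3 × 10^15 Hz.
The photon relation is E = hf, giving E = 3.512 × 10^-18 J.
Converting to eV: E = 21.92 eV ≈ 21.9 eV.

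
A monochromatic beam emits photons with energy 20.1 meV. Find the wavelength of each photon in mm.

0.0617 mm

Convert to SI: E = 20.1 meV = 3.2204 × 10^-21 J.
Since λ = hc/E for a photon, λ = 6.168 × 10^-5 m.
Converting to mm: λ = 0.06168 mm ≈ 0.0617 mm.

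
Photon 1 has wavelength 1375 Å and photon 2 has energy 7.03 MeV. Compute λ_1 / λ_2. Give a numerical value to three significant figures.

λ_1 = 1.375e-7 m (from wavelength = 1375 Å, via λ given directly).
λ_2 = 1.764e-13 m (from energy = 7.03 MeV, via λ = hc/E).
Ratio = 1.375e-7 / 1.764e-13 = 7.80e5.

7.80e5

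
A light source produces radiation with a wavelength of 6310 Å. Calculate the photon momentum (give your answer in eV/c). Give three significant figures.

In SI units: λ = 6310 Å = 6.31e-7 m.
For a photon p = h/λ, so p = 1.050e-27 kg·m/s.
Converting to eV/c: p = 1.965 eV/c ≈ 1.96 eV/c.

1.96 eV/c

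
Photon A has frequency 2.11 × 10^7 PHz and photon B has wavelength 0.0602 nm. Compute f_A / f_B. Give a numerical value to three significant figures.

4240

f_A = 2.110 × 10^22 Hz (from frequency = 2.11 × 10^7 PHz, via f given directly).
f_B = 4.980 × 10^18 Hz (from wavelength = 0.0602 nm, via f = c/λ).
Ratio = 2.110 × 10^22 / 4.980 × 10^18 = 4240.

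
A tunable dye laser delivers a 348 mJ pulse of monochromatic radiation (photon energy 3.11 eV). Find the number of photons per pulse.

6.98·10^17 photons

Per-photon energy: E = 4.983·10^-19 J (from energy = 3.11 eV).
N = E_total / E_photon = 0.348 J / 4.983·10^-19 J = 6.98·10^17.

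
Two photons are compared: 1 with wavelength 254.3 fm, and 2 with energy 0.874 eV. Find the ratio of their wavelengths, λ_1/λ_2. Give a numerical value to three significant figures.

λ_1 = 2.543e-13 m (from wavelength = 254.3 fm, via λ given directly).
λ_2 = 1.419e-6 m (from energy = 0.874 eV, via λ = hc/E).
Ratio = 2.543e-13 / 1.419e-6 = 1.79e-7.

1.79e-7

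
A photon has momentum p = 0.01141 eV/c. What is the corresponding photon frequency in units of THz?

2.76 THz

Convert to SI: p = 0.01141 eV/c = 6.0978·10^-30 kg·m/s.
The photon relation is f = pc/h, giving f = 2.759·10^12 Hz.
Converting to THz: f = 2.759 THz ≈ 2.76 THz.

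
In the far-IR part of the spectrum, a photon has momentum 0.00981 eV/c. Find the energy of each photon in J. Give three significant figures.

(c = 2.99792458 × 10^8 m/s, 1 eV = 1.602176634 × 10^-19 J.)
In SI units: p = 0.00981 eV/c = 5.2427 × 10^-30 kg·m/s.
Apply E = pc: E = 1.572 × 10^-21 J.
So E ≈ 1.57 × 10^-21 J.

1.57 × 10^-21 J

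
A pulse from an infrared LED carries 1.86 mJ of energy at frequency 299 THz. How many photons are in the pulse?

9.39e15 photons

Per-photon energy: E = 1.981e-19 J (from frequency = 299 THz).
N = E_total / E_photon = 0.00186 J / 1.981e-19 J = 9.39e15.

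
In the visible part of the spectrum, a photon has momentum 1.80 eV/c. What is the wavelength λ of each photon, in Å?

6890 Å

In SI units: p = 1.80 eV/c = 9.6197 × 10^-28 kg·m/s.
For a photon λ = h/p, so λ = 6.888 × 10^-7 m.
Converting to Å: λ = 6888 Å ≈ 6890 Å.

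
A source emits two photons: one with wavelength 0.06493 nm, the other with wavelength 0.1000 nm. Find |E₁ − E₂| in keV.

Using E = hc/λ: E₁ = 3.0594 × 10^-15 J, E₂ = 1.9864 × 10^-15 J.
|ΔE| = |3.0594 × 10^-15 − 1.9864 × 10^-15| = 1.07 × 10^-15 J = 6.70 keV.

6.70 keV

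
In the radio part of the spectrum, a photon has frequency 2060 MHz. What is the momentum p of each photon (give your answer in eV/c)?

(h = 6.62607015·10^-34 J·s, c = 2.99792458·10^8 m/s, 1 eV = 1.602176634·10^-19 J.)
In SI units: f = 2060 MHz = 2.06·10^9 Hz.
Since p = hf/c for a photon, p = 4.553·10^-33 kg·m/s.
Converting to eV/c: p = 8.519·10^-6 eV/c ≈ 8.52·10^-6 eV/c.

8.52·10^-6 eV/c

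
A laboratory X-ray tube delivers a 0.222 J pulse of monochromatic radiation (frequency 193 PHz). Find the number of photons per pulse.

1.74e15 photons

Per-photon energy: E = 1.279e-16 J (from frequency = 193 PHz).
N = E_total / E_photon = 0.222 J / 1.279e-16 J = 1.74e15.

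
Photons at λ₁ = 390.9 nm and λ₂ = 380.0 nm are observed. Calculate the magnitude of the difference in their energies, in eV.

0.0910 eV

Using E = hc/λ: E₁ = 5.0817·10^-19 J, E₂ = 5.2275·10^-19 J.
|ΔE| = |5.0817·10^-19 − 5.2275·10^-19| = 1.46·10^-20 J = 0.0910 eV.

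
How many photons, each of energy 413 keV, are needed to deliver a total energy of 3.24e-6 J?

Per-photon energy: E = 6.617e-14 J (from energy = 413 keV).
N = E_total / E_photon = 3.24e-6 J / 6.617e-14 J = 4.90e7.

4.90e7 photons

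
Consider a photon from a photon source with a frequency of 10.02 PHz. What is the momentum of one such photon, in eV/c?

41.4 eV/c

Use h = 6.62607015·10^-34 J·s, c = 2.99792458·10^8 m/s, 1 eV = 1.602176634·10^-19 J.
In SI units: f = 10.02 PHz = 1.002·10^16 Hz.
The photon relation is p = hf/c, giving p = 2.215·10^-26 kg·m/s.
Converting to eV/c: p = 41.44 eV/c ≈ 41.4 eV/c.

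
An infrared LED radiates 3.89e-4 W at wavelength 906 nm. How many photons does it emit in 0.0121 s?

Total energy: E_total = P·t = 3.89e-4 × 0.0121 = 4.707e-6 J.
Per-photon energy: E = 2.193e-19 J.
N = E_total / E_photon = 2.15e13.

2.15e13 photons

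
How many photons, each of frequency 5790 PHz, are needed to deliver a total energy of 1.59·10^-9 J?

4.14·10^5 photons

Per-photon energy: E = 3.836·10^-15 J (from frequency = 5790 PHz).
N = E_total / E_photon = 1.59·10^-9 J / 3.836·10^-15 J = 4.14·10^5.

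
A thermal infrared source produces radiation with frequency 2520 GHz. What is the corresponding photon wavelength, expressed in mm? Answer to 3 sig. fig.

Use c = 2.99792458e8 m/s.
In SI units: f = 2520 GHz = 2.52e12 Hz.
For a photon λ = c/f, so λ = 1.190e-4 m.
Converting to mm: λ = 0.1190 mm ≈ 0.119 mm.

0.119 mm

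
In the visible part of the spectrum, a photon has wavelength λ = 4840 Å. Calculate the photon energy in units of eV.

In SI units: λ = 4840 Å = 4.84 × 10^-7 m.
Apply E = hc/λ: E = 4.104 × 10^-19 J.
Converting to eV: E = 2.562 eV ≈ 2.56 eV.

2.56 eV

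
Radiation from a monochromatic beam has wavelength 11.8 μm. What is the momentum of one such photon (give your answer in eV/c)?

First convert: λ = 11.8 μm = 1.18 × 10^-5 m.
Since p = h/λ for a photon, p = 5.615 × 10^-29 kg·m/s.
Converting to eV/c: p = 0.1051 eV/c ≈ 0.105 eV/c.

0.105 eV/c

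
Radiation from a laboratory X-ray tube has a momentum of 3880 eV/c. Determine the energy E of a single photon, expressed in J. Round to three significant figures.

(c = 2.99792458·10^8 m/s, 1 eV = 1.602176634·10^-19 J.)
Convert to SI: p = 3880 eV/c = 2.0736·10^-24 kg·m/s.
Apply E = pc: E = 6.216·10^-16 J.
So E ≈ 6.22·10^-16 J.

6.22·10^-16 J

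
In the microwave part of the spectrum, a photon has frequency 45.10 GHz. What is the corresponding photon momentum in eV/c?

Convert to SI: f = 45.10 GHz = 4.510 × 10^10 Hz.
The photon relation is p = hf/c, giving p = 9.968 × 10^-32 kg·m/s.
Converting to eV/c: p = 1.865 × 10^-4 eV/c ≈ 1.87 × 10^-4 eV/c.

1.87 × 10^-4 eV/c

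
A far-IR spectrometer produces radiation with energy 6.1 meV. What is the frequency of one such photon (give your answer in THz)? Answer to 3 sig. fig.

1.47 THz

(h = 6.62607015e-34 J·s, 1 eV = 1.602176634e-19 J.)
First convert: E = 6.1 meV = 9.7733e-22 J.
For a photon f = E/h, so f = 1.475e12 Hz.
Converting to THz: f = 1.475 THz ≈ 1.47 THz.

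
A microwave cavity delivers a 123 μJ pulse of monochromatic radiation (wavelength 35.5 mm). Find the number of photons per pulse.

2.20e19 photons

Per-photon energy: E = 5.596e-24 J (from wavelength = 35.5 mm).
N = E_total / E_photon = 1.23e-4 J / 5.596e-24 J = 2.20e19.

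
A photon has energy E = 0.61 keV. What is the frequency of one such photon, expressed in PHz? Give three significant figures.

Convert to SI: E = 0.61 keV = 9.7733 × 10^-17 J.
Apply f = E/h: f = 1.475 × 10^17 Hz.
Converting to PHz: f = 147.5 PHz ≈ 147 PHz.

147 PHz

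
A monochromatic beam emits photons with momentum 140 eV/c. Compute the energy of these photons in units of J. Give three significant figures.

(c = 2.99792458·10^8 m/s, 1 eV = 1.602176634·10^-19 J.)
In SI units: p = 140 eV/c = 7.4820·10^-26 kg·m/s.
Since E = pc for a photon, E = 2.243·10^-17 J.
So E ≈ 2.24·10^-17 J.

2.24·10^-17 J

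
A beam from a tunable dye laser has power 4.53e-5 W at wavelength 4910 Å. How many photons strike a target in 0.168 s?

Total energy: E_total = P·t = 4.53e-5 × 0.168 = 7.610e-6 J.
Per-photon energy: E = 4.046e-19 J.
N = E_total / E_photon = 1.88e13.

1.88e13 photons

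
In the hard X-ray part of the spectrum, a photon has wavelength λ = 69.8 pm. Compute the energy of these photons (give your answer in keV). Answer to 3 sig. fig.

(h = 6.62607015 × 10^-34 J·s, c = 2.99792458 × 10^8 m/s, 1 eV = 1.602176634 × 10^-19 J.)
In SI units: λ = 69.8 pm = 6.98 × 10^-11 m.
Apply E = hc/λ: E = 2.846 × 10^-15 J.
Converting to keV: E = 17.76 keV ≈ 17.8 keV.

17.8 keV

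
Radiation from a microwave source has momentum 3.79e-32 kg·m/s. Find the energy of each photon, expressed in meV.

Use c = 2.99792458e8 m/s, 1 eV = 1.602176634e-19 J.
Apply E = pc: E = 1.136e-23 J.
Converting to meV: E = 0.07092 meV ≈ 0.0709 meV.

0.0709 meV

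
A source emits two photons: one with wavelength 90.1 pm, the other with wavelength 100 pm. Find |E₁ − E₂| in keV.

1.36 keV

Using E = hc/λ: E₁ = 2.205e-15 J, E₂ = 1.986e-15 J.
|ΔE| = |2.205e-15 − 1.986e-15| = 2.18e-16 J = 1.36 keV.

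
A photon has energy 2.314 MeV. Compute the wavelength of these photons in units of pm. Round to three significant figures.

0.536 pm

Use h = 6.62607015e-34 J·s, c = 2.99792458e8 m/s, 1 eV = 1.602176634e-19 J.
In SI units: E = 2.314 MeV = 3.7074e-13 J.
The photon relation is λ = hc/E, giving λ = 5.358e-13 m.
Converting to pm: λ = 0.5358 pm ≈ 0.536 pm.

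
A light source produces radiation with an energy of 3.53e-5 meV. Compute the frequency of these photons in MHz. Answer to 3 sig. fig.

First convert: E = 3.53e-5 meV = 5.6557e-27 J.
For a photon f = E/h, so f = 8.536e6 Hz.
Converting to MHz: f = 8.536 MHz ≈ 8.54 MHz.

8.54 MHz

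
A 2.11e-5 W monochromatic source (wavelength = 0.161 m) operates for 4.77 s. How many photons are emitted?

Total energy: E_total = P·t = 2.11e-5 × 4.77 = 1.006e-4 J.
Per-photon energy: E = 1.234e-24 J.
N = E_total / E_photon = 8.16e19.

8.16e19 photons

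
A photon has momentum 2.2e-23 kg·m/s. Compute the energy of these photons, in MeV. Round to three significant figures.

For a photon E = pc, so E = 6.595e-15 J.
Converting to MeV: E = 0.04117 MeV ≈ 0.0412 MeV.

0.0412 MeV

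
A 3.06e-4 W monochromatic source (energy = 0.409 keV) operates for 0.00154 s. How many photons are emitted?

Total energy: E_total = P·t = 3.06e-4 × 0.00154 = 4.712e-7 J.
Per-photon energy: E = 6.553e-17 J.
N = E_total / E_photon = 7.19e9.

7.19e9 photons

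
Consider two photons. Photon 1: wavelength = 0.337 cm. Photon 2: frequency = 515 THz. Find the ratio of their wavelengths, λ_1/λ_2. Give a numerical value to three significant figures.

5790

λ_1 = 0.003370 m (from wavelength = 0.337 cm, via λ given directly).
λ_2 = 5.821·10^-7 m (from frequency = 515 THz, via λ = c/f).
Ratio = 0.003370 / 5.821·10^-7 = 5790.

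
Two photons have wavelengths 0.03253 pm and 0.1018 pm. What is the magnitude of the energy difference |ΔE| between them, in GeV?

0.0259 GeV

Using E = hc/λ: E₁ = 6.1065e-12 J, E₂ = 1.9513e-12 J.
|ΔE| = |6.1065e-12 − 1.9513e-12| = 4.16e-12 J = 0.0259 GeV.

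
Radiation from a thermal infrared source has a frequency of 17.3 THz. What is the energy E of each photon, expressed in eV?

0.0715 eV

Use h = 6.62607015 × 10^-34 J·s, 1 eV = 1.602176634 × 10^-19 J.
Convert to SI: f = 17.3 THz = 1.73 × 10^13 Hz.
The photon relation is E = hf, giving E = 1.146 × 10^-20 J.
Converting to eV: E = 0.07155 eV ≈ 0.0715 eV.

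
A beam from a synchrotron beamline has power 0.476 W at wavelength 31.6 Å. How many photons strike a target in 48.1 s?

3.64e17 photons

Total energy: E_total = P·t = 0.476 × 48.1 = 22.90 J.
Per-photon energy: E = 6.286e-17 J.
N = E_total / E_photon = 3.64e17.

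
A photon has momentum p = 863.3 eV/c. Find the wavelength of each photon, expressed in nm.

1.44 nm

Take h = 6.62607015 × 10^-34 J·s, c = 2.99792458 × 10^8 m/s, 1 eV = 1.602176634 × 10^-19 J.
Convert to SI: p = 863.3 eV/c = 4.6137 × 10^-25 kg·m/s.
Apply λ = h/p: λ = 1.436 × 10^-9 m.
Converting to nm: λ = 1.436 nm ≈ 1.44 nm.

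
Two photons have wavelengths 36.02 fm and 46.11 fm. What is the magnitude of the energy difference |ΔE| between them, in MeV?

7.53 MeV

Using E = hc/λ: E₁ = 5.5148e-12 J, E₂ = 4.3081e-12 J.
|ΔE| = |5.5148e-12 − 4.3081e-12| = 1.21e-12 J = 7.53 MeV.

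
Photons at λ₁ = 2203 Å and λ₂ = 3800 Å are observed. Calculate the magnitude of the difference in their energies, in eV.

Using E = hc/λ: E₁ = 9.0170e-19 J, E₂ = 5.2275e-19 J.
|ΔE| = |9.0170e-19 − 5.2275e-19| = 3.79e-19 J = 2.37 eV.

2.37 eV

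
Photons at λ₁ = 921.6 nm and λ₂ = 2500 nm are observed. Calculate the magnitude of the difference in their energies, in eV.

0.849 eV

Using E = hc/λ: E₁ = 2.1554·10^-19 J, E₂ = 7.9458·10^-20 J.
|ΔE| = |2.1554·10^-19 − 7.9458·10^-20| = 1.36·10^-19 J = 0.849 eV.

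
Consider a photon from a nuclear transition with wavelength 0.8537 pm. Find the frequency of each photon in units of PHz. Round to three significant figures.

(c = 2.99792458 × 10^8 m/s.)
First convert: λ = 0.8537 pm = 8.537 × 10^-13 m.
The photon relation is f = c/λ, giving f = 3.512 × 10^20 Hz.
Converting to PHz: f = 351200 PHz ≈ 3.51 × 10^5 PHz.

3.51 × 10^5 PHz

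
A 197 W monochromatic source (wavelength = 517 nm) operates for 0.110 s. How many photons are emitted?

5.64e19 photons

Total energy: E_total = P·t = 197 × 0.110 = 21.67 J.
Per-photon energy: E = 3.842e-19 J.
N = E_total / E_photon = 5.64e19.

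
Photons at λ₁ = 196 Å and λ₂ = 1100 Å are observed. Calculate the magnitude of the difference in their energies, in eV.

Using E = hc/λ: E₁ = 1.013·10^-17 J, E₂ = 1.806·10^-18 J.
|ΔE| = |1.013·10^-17 − 1.806·10^-18| = 8.33·10^-18 J = 52.0 eV.

52.0 eV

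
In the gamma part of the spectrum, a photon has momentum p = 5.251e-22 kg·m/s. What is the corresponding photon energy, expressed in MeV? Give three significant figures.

Use c = 2.99792458e8 m/s, 1 eV = 1.602176634e-19 J.
Apply E = pc: E = 1.574e-13 J.
Converting to MeV: E = 0.9825 MeV ≈ 0.983 MeV.

0.983 MeV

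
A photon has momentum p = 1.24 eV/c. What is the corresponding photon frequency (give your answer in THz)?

First convert: p = 1.24 eV/c = 6.6269e-28 kg·m/s.
Apply f = pc/h: f = 2.998e14 Hz.
Converting to THz: f = 299.8 THz ≈ 300 THz.

300 THz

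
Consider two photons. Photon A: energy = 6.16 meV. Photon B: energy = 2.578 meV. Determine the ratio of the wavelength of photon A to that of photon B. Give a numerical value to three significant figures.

0.419

λ_A = 2.013e-4 m (from energy = 6.16 meV, via λ = hc/E).
λ_B = 4.809e-4 m (from energy = 2.578 meV, via λ = hc/E).
Ratio = 2.013e-4 / 4.809e-4 = 0.419.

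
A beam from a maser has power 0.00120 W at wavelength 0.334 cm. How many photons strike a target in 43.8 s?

Total energy: E_total = P·t = 0.00120 × 43.8 = 0.05256 J.
Per-photon energy: E = 5.947e-23 J.
N = E_total / E_photon = 8.84e20.

8.84e20 photons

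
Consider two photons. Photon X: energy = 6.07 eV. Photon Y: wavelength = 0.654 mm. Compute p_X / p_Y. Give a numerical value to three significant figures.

p_X = 3.244e-27 kg·m/s (from energy = 6.07 eV, via p = E/c).
p_Y = 1.013e-30 kg·m/s (from wavelength = 0.654 mm, via p = h/λ).
Ratio = 3.244e-27 / 1.013e-30 = 3200.

3200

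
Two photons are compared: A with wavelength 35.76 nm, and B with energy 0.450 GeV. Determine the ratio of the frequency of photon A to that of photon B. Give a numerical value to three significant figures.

f_A = 8.383e15 Hz (from wavelength = 35.76 nm, via f = c/λ).
f_B = 1.088e23 Hz (from energy = 0.450 GeV, via f = E/h).
Ratio = 8.383e15 / 1.088e23 = 7.70e-8.

7.70e-8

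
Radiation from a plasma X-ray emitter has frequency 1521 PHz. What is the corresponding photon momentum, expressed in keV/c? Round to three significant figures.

Take h = 6.62607015e-34 J·s, c = 2.99792458e8 m/s, 1 eV = 1.602176634e-19 J.
In SI units: f = 1521 PHz = 1.521e18 Hz.
Apply p = hf/c: p = 3.362e-24 kg·m/s.
Converting to keV/c: p = 6.290 keV/c ≈ 6.29 keV/c.

6.29 keV/c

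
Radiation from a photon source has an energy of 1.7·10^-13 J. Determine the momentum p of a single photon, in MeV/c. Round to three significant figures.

1.06 MeV/c

Use c = 2.99792458·10^8 m/s, 1 eV = 1.602176634·10^-19 J.
For a photon p = E/c, so p = 5.671·10^-22 kg·m/s.
Converting to MeV/c: p = 1.061 MeV/c ≈ 1.06 MeV/c.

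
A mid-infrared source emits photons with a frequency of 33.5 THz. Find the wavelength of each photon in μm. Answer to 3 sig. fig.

8.95 μm

In SI units: f = 33.5 THz = 3.35e13 Hz.
Apply λ = c/f: λ = 8.949e-6 m.
Converting to μm: λ = 8.949 μm ≈ 8.95 μm.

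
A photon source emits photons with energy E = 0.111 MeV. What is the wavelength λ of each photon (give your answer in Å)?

0.112 Å

First convert: E = 0.111 MeV = 1.7784 × 10^-14 J.
For a photon λ = hc/E, so λ = 1.117 × 10^-11 m.
Converting to Å: λ = 0.1117 Å ≈ 0.112 Å.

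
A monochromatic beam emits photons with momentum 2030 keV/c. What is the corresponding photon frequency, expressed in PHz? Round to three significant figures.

4.91 × 10^5 PHz

First convert: p = 2030 keV/c = 1.0849 × 10^-21 kg·m/s.
Since f = pc/h for a photon, f = 4.909 × 10^20 Hz.
Converting to PHz: f = 490900 PHz ≈ 4.91 × 10^5 PHz.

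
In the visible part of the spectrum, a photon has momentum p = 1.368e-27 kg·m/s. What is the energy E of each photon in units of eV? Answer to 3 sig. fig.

2.56 eV

Since E = pc for a photon, E = 4.101e-19 J.
Converting to eV: E = 2.560 eV ≈ 2.56 eV.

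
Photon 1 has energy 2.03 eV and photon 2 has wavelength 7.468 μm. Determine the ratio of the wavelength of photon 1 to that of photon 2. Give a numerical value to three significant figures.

λ_1 = 6.108 × 10^-7 m (from energy = 2.03 eV, via λ = hc/E).
λ_2 = 7.468 × 10^-6 m (from wavelength = 7.468 μm, via λ given directly).
Ratio = 6.108 × 10^-7 / 7.468 × 10^-6 = 0.0818.

0.0818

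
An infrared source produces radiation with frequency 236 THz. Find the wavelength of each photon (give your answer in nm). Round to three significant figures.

Take c = 2.99792458 × 10^8 m/s.
First convert: f = 236 THz = 2.36 × 10^14 Hz.
The photon relation is λ = c/f, giving λ = 1.270 × 10^-6 m.
Converting to nm: λ = 1270 nm ≈ 1270 nm.

1270 nm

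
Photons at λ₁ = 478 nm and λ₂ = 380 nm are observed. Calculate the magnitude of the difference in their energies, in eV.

0.669 eV

Using E = hc/λ: E₁ = 4.156·10^-19 J, E₂ = 5.227·10^-19 J.
|ΔE| = |4.156·10^-19 − 5.227·10^-19| = 1.07·10^-19 J = 0.669 eV.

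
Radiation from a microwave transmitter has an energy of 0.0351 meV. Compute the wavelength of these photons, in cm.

First convert: E = 0.0351 meV = 5.6236 × 10^-24 J.
The photon relation is λ = hc/E, giving λ = 0.03532 m.
Converting to cm: λ = 3.532 cm ≈ 3.53 cm.

3.53 cm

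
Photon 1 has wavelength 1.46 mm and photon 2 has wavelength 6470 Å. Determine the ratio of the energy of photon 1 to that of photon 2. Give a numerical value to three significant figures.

4.43 × 10^-4

E_1 = 1.361 × 10^-22 J (from wavelength = 1.46 mm, via E = hc/λ).
E_2 = 3.070 × 10^-19 J (from wavelength = 6470 Å, via E = hc/λ).
Ratio = 1.361 × 10^-22 / 3.070 × 10^-19 = 4.43 × 10^-4.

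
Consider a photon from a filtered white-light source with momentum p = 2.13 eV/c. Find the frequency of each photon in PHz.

0.515 PHz

(h = 6.62607015 × 10^-34 J·s, c = 2.99792458 × 10^8 m/s, 1 eV = 1.602176634 × 10^-19 J.)
Convert to SI: p = 2.13 eV/c = 1.1383 × 10^-27 kg·m/s.
For a photon f = pc/h, so f = 5.150 × 10^14 Hz.
Converting to PHz: f = 0.5150 PHz ≈ 0.515 PHz.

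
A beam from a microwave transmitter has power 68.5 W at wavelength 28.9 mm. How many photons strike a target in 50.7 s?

Total energy: E_total = P·t = 68.5 × 50.7 = 3473 J.
Per-photon energy: E = 6.874 × 10^-24 J.
N = E_total / E_photon = 5.05 × 10^26.

5.05 × 10^26 photons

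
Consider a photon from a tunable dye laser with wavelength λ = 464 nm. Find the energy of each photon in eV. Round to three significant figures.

Convert to SI: λ = 464 nm = 4.64e-7 m.
For a photon E = hc/λ, so E = 4.281e-19 J.
Converting to eV: E = 2.672 eV ≈ 2.67 eV.

2.67 eV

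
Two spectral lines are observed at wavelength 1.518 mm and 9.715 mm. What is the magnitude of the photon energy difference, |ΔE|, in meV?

0.689 meV

Using E = hc/λ: E₁ = 1.3086e-22 J, E₂ = 2.0447e-23 J.
|ΔE| = |1.3086e-22 − 2.0447e-23| = 1.10e-22 J = 0.689 meV.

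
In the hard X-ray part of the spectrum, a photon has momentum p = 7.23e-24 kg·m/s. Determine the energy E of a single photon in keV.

Take c = 2.99792458e8 m/s, 1 eV = 1.602176634e-19 J.
Since E = pc for a photon, E = 2.167e-15 J.
Converting to keV: E = 13.53 keV ≈ 13.5 keV.

13.5 keV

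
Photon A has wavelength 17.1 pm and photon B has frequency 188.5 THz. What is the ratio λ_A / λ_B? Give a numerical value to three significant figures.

λ_A = 1.710 × 10^-11 m (from wavelength = 17.1 pm, via λ given directly).
λ_B = 1.590 × 10^-6 m (from frequency = 188.5 THz, via λ = c/f).
Ratio = 1.710 × 10^-11 / 1.590 × 10^-6 = 1.08 × 10^-5.

1.08 × 10^-5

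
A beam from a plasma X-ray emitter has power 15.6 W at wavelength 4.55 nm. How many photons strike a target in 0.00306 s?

Total energy: E_total = P·t = 15.6 × 0.00306 = 0.04774 J.
Per-photon energy: E = 4.366e-17 J.
N = E_total / E_photon = 1.09e15.

1.09e15 photons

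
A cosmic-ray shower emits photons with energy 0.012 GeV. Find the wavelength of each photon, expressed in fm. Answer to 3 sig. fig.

First convert: E = 0.012 GeV = 1.9226 × 10^-12 J.
Since λ = hc/E for a photon, λ = 1.033 × 10^-13 m.
Converting to fm: λ = 103.3 fm ≈ 103 fm.

103 fm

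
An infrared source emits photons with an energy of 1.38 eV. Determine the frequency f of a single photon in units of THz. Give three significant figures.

Take h = 6.62607015e-34 J·s, 1 eV = 1.602176634e-19 J.
First convert: E = 1.38 eV = 2.2110e-19 J.
Apply f = E/h: f = 3.337e14 Hz.
Converting to THz: f = 333.7 THz ≈ 334 THz.

334 THz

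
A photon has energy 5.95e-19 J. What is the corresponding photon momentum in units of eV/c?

3.71 eV/c

Since p = E/c for a photon, p = 1.985e-27 kg·m/s.
Converting to eV/c: p = 3.714 eV/c ≈ 3.71 eV/c.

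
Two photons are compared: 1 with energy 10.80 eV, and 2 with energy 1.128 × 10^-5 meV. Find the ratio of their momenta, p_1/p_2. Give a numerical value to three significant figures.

p_1 = 5.772 × 10^-27 kg·m/s (from energy = 10.80 eV, via p = E/c).
p_2 = 6.028 × 10^-36 kg·m/s (from energy = 1.128 × 10^-5 meV, via p = E/c).
Ratio = 5.772 × 10^-27 / 6.028 × 10^-36 = 9.57 × 10^8.

9.57 × 10^8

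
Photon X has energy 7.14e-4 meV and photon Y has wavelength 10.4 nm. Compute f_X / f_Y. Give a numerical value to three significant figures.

5.99e-9

f_X = 1.726e8 Hz (from energy = 7.14e-4 meV, via f = E/h).
f_Y = 2.883e16 Hz (from wavelength = 10.4 nm, via f = c/λ).
Ratio = 1.726e8 / 2.883e16 = 5.99e-9.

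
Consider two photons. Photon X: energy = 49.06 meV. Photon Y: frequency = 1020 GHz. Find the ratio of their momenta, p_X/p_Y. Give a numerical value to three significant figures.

11.6

p_X = 2.622e-29 kg·m/s (from energy = 49.06 meV, via p = E/c).
p_Y = 2.254e-30 kg·m/s (from frequency = 1020 GHz, via p = hf/c).
Ratio = 2.622e-29 / 2.254e-30 = 11.6.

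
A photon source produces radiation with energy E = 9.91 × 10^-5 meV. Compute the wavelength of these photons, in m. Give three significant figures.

12.5 m

(h = 6.62607015 × 10^-34 J·s, c = 2.99792458 × 10^8 m/s, 1 eV = 1.602176634 × 10^-19 J.)
First convert: E = 9.91 × 10^-5 meV = 1.5878 × 10^-26 J.
Apply λ = hc/E: λ = 12.51 m.
So λ ≈ 12.5 m.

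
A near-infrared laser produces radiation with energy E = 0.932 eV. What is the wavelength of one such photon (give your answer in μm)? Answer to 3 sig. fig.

1.33 μm

Use h = 6.62607015e-34 J·s, c = 2.99792458e8 m/s, 1 eV = 1.602176634e-19 J.
First convert: E = 0.932 eV = 1.4932e-19 J.
For a photon λ = hc/E, so λ = 1.330e-6 m.
Converting to μm: λ = 1.330 μm ≈ 1.33 μm.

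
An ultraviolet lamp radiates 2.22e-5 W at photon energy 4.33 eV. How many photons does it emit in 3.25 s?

1.04e14 photons

Total energy: E_total = P·t = 2.22e-5 × 3.25 = 7.215e-5 J.
Per-photon energy: E = 6.937e-19 J.
N = E_total / E_photon = 1.04e14.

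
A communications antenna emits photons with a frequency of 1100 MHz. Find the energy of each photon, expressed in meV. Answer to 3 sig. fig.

4.55e-3 meV

Use h = 6.62607015e-34 J·s, 1 eV = 1.602176634e-19 J.
In SI units: f = 1100 MHz = 1.1e9 Hz.
The photon relation is E = hf, giving E = 7.289e-25 J.
Converting to meV: E = 0.004549 meV ≈ 4.55e-3 meV.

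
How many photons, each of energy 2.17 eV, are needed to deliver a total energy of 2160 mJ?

6.21 × 10^18 photons

Per-photon energy: E = 3.477 × 10^-19 J (from energy = 2.17 eV).
N = E_total / E_photon = 2.16 J / 3.477 × 10^-19 J = 6.21 × 10^18.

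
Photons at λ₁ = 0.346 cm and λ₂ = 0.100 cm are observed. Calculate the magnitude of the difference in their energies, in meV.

Using E = hc/λ: E₁ = 5.741e-23 J, E₂ = 1.986e-22 J.
|ΔE| = |5.741e-23 − 1.986e-22| = 1.41e-22 J = 0.882 meV.

0.882 meV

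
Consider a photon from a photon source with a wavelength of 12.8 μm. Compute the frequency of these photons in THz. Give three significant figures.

Take c = 2.99792458·10^8 m/s.
Convert to SI: λ = 12.8 μm = 1.28·10^-5 m.
Since f = c/λ for a photon, f = 2.342·10^13 Hz.
Converting to THz: f = 23.42 THz ≈ 23.4 THz.

23.4 THz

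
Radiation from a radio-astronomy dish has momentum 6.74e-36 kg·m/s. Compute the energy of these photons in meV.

1.26e-5 meV

Use c = 2.99792458e8 m/s, 1 eV = 1.602176634e-19 J.
Apply E = pc: E = 2.021e-27 J.
Converting to meV: E = 1.261e-5 meV ≈ 1.26e-5 meV.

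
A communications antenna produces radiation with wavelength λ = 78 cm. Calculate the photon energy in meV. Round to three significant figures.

(h = 6.62607015e-34 J·s, c = 2.99792458e8 m/s, 1 eV = 1.602176634e-19 J.)
First convert: λ = 78 cm = 0.78 m.
The photon relation is E = hc/λ, giving E = 2.547e-25 J.
Converting to meV: E = 0.001590 meV ≈ 1.59e-3 meV.

1.59e-3 meV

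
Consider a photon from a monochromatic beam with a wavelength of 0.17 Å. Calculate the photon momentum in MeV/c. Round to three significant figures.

0.0729 MeV/c

Convert to SI: λ = 0.17 Å = 1.7 × 10^-11 m.
The photon relation is p = h/λ, giving p = 3.898 × 10^-23 kg·m/s.
Converting to MeV/c: p = 0.07293 MeV/c ≈ 0.0729 MeV/c.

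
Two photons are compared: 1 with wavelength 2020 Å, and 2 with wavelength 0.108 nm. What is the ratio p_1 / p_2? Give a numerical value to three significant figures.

p_1 = 3.280·10^-27 kg·m/s (from wavelength = 2020 Å, via p = h/λ).
p_2 = 6.135·10^-24 kg·m/s (from wavelength = 0.108 nm, via p = h/λ).
Ratio = 3.280·10^-27 / 6.135·10^-24 = 5.35·10^-4.

5.35·10^-4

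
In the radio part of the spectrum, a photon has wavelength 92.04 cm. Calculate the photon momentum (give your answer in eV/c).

1.35 × 10^-6 eV/c

In SI units: λ = 92.04 cm = 0.9204 m.
Since p = h/λ for a photon, p = 7.199 × 10^-34 kg·m/s.
Converting to eV/c: p = 1.347 × 10^-6 eV/c ≈ 1.35 × 10^-6 eV/c.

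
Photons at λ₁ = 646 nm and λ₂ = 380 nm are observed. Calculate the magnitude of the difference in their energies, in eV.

1.34 eV

Using E = hc/λ: E₁ = 3.075e-19 J, E₂ = 5.227e-19 J.
|ΔE| = |3.075e-19 − 5.227e-19| = 2.15e-19 J = 1.34 eV.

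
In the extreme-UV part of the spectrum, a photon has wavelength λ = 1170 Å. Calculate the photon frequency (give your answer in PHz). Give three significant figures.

2.56 PHz

First convert: λ = 1170 Å = 1.17 × 10^-7 m.
Apply f = c/λ: f = 2.562 × 10^15 Hz.
Converting to PHz: f = 2.562 PHz ≈ 2.56 PHz.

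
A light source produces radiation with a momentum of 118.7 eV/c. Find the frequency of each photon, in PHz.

Use h = 6.62607015 × 10^-34 J·s, c = 2.99792458 × 10^8 m/s, 1 eV = 1.602176634 × 10^-19 J.
In SI units: p = 118.7 eV/c = 6.3437 × 10^-26 kg·m/s.
The photon relation is f = pc/h, giving f = 2.870 × 10^16 Hz.
Converting to PHz: f = 28.70 PHz ≈ 28.7 PHz.

28.7 PHz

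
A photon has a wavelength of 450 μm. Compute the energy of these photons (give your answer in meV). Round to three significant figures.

2.76 meV

In SI units: λ = 450 μm = 4.5e-4 m.
Since E = hc/λ for a photon, E = 4.414e-22 J.
Converting to meV: E = 2.755 meV ≈ 2.76 meV.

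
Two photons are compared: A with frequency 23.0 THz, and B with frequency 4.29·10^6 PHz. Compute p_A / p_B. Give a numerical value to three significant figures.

5.36·10^-9

p_A = 5.084·10^-29 kg·m/s (from frequency = 23.0 THz, via p = hf/c).
p_B = 9.482·10^-21 kg·m/s (from frequency = 4.29·10^6 PHz, via p = hf/c).
Ratio = 5.084·10^-29 / 9.482·10^-21 = 5.36·10^-9.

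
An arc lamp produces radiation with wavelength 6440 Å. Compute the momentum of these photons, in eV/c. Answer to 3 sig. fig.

(h = 6.62607015·10^-34 J·s, c = 2.99792458·10^8 m/s, 1 eV = 1.602176634·10^-19 J.)
First convert: λ = 6440 Å = 6.44·10^-7 m.
For a photon p = h/λ, so p = 1.029·10^-27 kg·m/s.
Converting to eV/c: p = 1.925 eV/c ≈ 1.93 eV/c.

1.93 eV/c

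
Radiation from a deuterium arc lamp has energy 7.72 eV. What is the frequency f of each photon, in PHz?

1.87 PHz

Use h = 6.62607015 × 10^-34 J·s, 1 eV = 1.602176634 × 10^-19 J.
In SI units: E = 7.72 eV = 1.2369 × 10^-18 J.
For a photon f = E/h, so f = 1.867 × 10^15 Hz.
Converting to PHz: f = 1.867 PHz ≈ 1.87 PHz.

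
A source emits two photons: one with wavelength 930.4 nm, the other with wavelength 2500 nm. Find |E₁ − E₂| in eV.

Using E = hc/λ: E₁ = 2.1350e-19 J, E₂ = 7.9458e-20 J.
|ΔE| = |2.1350e-19 − 7.9458e-20| = 1.34e-19 J = 0.837 eV.

0.837 eV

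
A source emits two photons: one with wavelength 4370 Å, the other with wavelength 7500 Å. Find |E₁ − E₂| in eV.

Using E = hc/λ: E₁ = 4.546e-19 J, E₂ = 2.649e-19 J.
|ΔE| = |4.546e-19 − 2.649e-19| = 1.90e-19 J = 1.18 eV.

1.18 eV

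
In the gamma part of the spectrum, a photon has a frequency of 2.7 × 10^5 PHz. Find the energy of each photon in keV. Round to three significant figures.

Take h = 6.62607015 × 10^-34 J·s, 1 eV = 1.602176634 × 10^-19 J.
First convert: f = 2.7 × 10^5 PHz = 2.7 × 10^20 Hz.
For a photon E = hf, so E = 1.789 × 10^-13 J.
Converting to keV: E = 1117 keV ≈ 1120 keV.

1120 keV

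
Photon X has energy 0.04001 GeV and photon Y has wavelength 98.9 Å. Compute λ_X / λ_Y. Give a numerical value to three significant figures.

3.13 × 10^-6

λ_X = 3.099 × 10^-14 m (from energy = 0.04001 GeV, via λ = hc/E).
λ_Y = 9.890 × 10^-9 m (from wavelength = 98.9 Å, via λ given directly).
Ratio = 3.099 × 10^-14 / 9.890 × 10^-9 = 3.13 × 10^-6.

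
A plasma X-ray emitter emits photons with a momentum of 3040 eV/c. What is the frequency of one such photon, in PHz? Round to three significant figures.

Take h = 6.62607015e-34 J·s, c = 2.99792458e8 m/s, 1 eV = 1.602176634e-19 J.
First convert: p = 3040 eV/c = 1.6247e-24 kg·m/s.
Since f = pc/h for a photon, f = 7.351e17 Hz.
Converting to PHz: f = 735.1 PHz ≈ 735 PHz.

735 PHz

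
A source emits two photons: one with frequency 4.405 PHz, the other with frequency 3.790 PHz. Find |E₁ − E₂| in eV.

2.54 eV

Using E = hf: E₁ = 2.9188 × 10^-18 J, E₂ = 2.5113 × 10^-18 J.
|ΔE| = |2.9188 × 10^-18 − 2.5113 × 10^-18| = 4.08 × 10^-19 J = 2.54 eV.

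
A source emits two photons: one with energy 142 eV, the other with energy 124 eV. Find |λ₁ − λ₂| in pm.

1270 pm

Using λ = hc/E: λ₁ = 8.731e-9 m, λ₂ = 9.999e-9 m.
|Δλ| = |8.731e-9 − 9.999e-9| = 1.27e-9 m = 1270 pm.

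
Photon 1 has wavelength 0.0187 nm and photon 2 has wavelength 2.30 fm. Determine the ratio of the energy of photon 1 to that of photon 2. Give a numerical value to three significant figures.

E_1 = 1.062 × 10^-14 J (from wavelength = 0.0187 nm, via E = hc/λ).
E_2 = 8.637 × 10^-11 J (from wavelength = 2.30 fm, via E = hc/λ).
Ratio = 1.062 × 10^-14 / 8.637 × 10^-11 = 1.23 × 10^-4.

1.23 × 10^-4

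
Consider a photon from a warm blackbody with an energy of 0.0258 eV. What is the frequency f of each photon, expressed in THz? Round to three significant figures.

In SI units: E = 0.0258 eV = 4.1336 × 10^-21 J.
For a photon f = E/h, so f = 6.238 × 10^12 Hz.
Converting to THz: f = 6.238 THz ≈ 6.24 THz.

6.24 THz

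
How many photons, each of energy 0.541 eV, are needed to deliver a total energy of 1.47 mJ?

Per-photon energy: E = 8.668 × 10^-20 J (from energy = 0.541 eV).
N = E_total / E_photon = 0.00147 J / 8.668 × 10^-20 J = 1.70 × 10^16.

1.70 × 10^16 photons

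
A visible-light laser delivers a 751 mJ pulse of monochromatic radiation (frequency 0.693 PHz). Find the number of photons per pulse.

Per-photon energy: E = 4.592e-19 J (from frequency = 0.693 PHz).
N = E_total / E_photon = 0.751 J / 4.592e-19 J = 1.64e18.

1.64e18 photons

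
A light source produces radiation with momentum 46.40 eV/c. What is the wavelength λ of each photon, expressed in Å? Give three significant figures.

Use h = 6.62607015 × 10^-34 J·s, c = 2.99792458 × 10^8 m/s, 1 eV = 1.602176634 × 10^-19 J.
First convert: p = 46.40 eV/c = 2.4797 × 10^-26 kg·m/s.
For a photon λ = h/p, so λ = 2.672 × 10^-8 m.
Converting to Å: λ = 267.2 Å ≈ 267 Å.

267 Å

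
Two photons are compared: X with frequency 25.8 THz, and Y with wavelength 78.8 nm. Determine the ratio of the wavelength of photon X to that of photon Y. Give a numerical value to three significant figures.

λ_X = 1.162 × 10^-5 m (from frequency = 25.8 THz, via λ = c/f).
λ_Y = 7.880 × 10^-8 m (from wavelength = 78.8 nm, via λ given directly).
Ratio = 1.162 × 10^-5 / 7.880 × 10^-8 = 147.

147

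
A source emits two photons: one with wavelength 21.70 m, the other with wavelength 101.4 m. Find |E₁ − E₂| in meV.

4.49·10^-5 meV

Using E = hc/λ: E₁ = 9.1541·10^-27 J, E₂ = 1.9590·10^-27 J.
|ΔE| = |9.1541·10^-27 − 1.9590·10^-27| = 7.20·10^-27 J = 4.49·10^-5 meV.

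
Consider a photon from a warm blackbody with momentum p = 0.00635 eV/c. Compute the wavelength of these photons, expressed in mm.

Convert to SI: p = 0.00635 eV/c = 3.3936e-30 kg·m/s.
Since λ = h/p for a photon, λ = 1.953e-4 m.
Converting to mm: λ = 0.1953 mm ≈ 0.195 mm.

0.195 mm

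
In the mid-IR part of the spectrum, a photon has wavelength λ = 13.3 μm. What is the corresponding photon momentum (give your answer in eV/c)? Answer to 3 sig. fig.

Use h = 6.62607015 × 10^-34 J·s, c = 2.99792458 × 10^8 m/s, 1 eV = 1.602176634 × 10^-19 J.
Convert to SI: λ = 13.3 μm = 1.33 × 10^-5 m.
The photon relation is p = h/λ, giving p = 4.982 × 10^-29 kg·m/s.
Converting to eV/c: p = 0.09322 eV/c ≈ 0.0932 eV/c.

0.0932 eV/c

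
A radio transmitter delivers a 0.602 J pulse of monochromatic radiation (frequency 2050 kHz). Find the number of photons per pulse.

4.43 × 10^26 photons

Per-photon energy: E = 1.358 × 10^-27 J (from frequency = 2050 kHz).
N = E_total / E_photon = 0.602 J / 1.358 × 10^-27 J = 4.43 × 10^26.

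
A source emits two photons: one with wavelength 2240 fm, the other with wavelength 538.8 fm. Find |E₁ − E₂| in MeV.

Using E = hc/λ: E₁ = 8.8681 × 10^-14 J, E₂ = 3.6868 × 10^-13 J.
|ΔE| = |8.8681 × 10^-14 − 3.6868 × 10^-13| = 2.80 × 10^-13 J = 1.75 MeV.

1.75 MeV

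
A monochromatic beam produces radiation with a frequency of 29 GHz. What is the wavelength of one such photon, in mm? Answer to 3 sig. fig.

(c = 2.99792458e8 m/s.)
In SI units: f = 29 GHz = 2.9e10 Hz.
Since λ = c/f for a photon, λ = 0.01034 m.
Converting to mm: λ = 10.34 mm ≈ 10.3 mm.

10.3 mm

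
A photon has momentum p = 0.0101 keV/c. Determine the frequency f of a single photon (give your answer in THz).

(h = 6.62607015 × 10^-34 J·s, c = 2.99792458 × 10^8 m/s, 1 eV = 1.602176634 × 10^-19 J.)
In SI units: p = 0.0101 keV/c = 5.3977 × 10^-27 kg·m/s.
The photon relation is f = pc/h, giving f = 2.442 × 10^15 Hz.
Converting to THz: f = 2442 THz ≈ 2440 THz.

2440 THz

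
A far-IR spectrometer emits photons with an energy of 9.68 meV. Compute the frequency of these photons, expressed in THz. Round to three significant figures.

2.34 THz

Use h = 6.62607015e-34 J·s, 1 eV = 1.602176634e-19 J.
First convert: E = 9.68 meV = 1.5509e-21 J.
For a photon f = E/h, so f = 2.341e12 Hz.
Converting to THz: f = 2.341 THz ≈ 2.34 THz.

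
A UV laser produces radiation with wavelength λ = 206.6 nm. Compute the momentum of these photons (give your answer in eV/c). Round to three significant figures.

6.00 eV/c

Use h = 6.62607015e-34 J·s, c = 2.99792458e8 m/s, 1 eV = 1.602176634e-19 J.
First convert: λ = 206.6 nm = 2.066e-7 m.
Apply p = h/λ: p = 3.207e-27 kg·m/s.
Converting to eV/c: p = 6.001 eV/c ≈ 6.00 eV/c.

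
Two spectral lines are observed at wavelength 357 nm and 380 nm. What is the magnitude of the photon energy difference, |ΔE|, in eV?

Using E = hc/λ: E₁ = 5.564e-19 J, E₂ = 5.227e-19 J.
|ΔE| = |5.564e-19 − 5.227e-19| = 3.37e-20 J = 0.210 eV.

0.210 eV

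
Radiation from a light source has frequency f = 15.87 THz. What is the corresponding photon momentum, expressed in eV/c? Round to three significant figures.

0.0656 eV/c

(h = 6.62607015e-34 J·s, c = 2.99792458e8 m/s, 1 eV = 1.602176634e-19 J.)
Convert to SI: f = 15.87 THz = 1.587e13 Hz.
Apply p = hf/c: p = 3.508e-29 kg·m/s.
Converting to eV/c: p = 0.06563 eV/c ≈ 0.0656 eV/c.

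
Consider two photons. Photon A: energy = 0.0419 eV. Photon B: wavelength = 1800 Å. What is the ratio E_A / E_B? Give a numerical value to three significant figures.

6.08 × 10^-3

E_A = 6.713 × 10^-21 J (from energy = 0.0419 eV, via E given directly).
E_B = 1.104 × 10^-18 J (from wavelength = 1800 Å, via E = hc/λ).
Ratio = 6.713 × 10^-21 / 1.104 × 10^-18 = 6.08 × 10^-3.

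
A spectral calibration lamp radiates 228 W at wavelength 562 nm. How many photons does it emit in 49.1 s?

Total energy: E_total = P·t = 228 × 49.1 = 11190 J.
Per-photon energy: E = 3.535·10^-19 J.
N = E_total / E_photon = 3.17·10^22.

3.17·10^22 photons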